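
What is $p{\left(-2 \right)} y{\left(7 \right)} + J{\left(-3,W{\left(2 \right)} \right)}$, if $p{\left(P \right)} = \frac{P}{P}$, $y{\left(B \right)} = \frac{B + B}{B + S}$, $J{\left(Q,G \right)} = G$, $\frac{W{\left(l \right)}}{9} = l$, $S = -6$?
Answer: $32$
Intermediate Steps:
$W{\left(l \right)} = 9 l$
$y{\left(B \right)} = \frac{2 B}{-6 + B}$ ($y{\left(B \right)} = \frac{B + B}{B - 6} = \frac{2 B}{-6 + B}$)
$p{\left(P \right)} = 1$
$p{\left(-2 \right)} y{\left(7 \right)} + J{\left(-3,W{\left(2 \right)} \right)} = 1 \cdot 2 \cdot 7 \frac{1}{-6 + 7} + 9 \cdot 2 = 1 \cdot 2 \cdot 7 \cdot 1^{-1} + 18 = 1 \cdot 2 \cdot 7 \cdot 1 + 18 = 1 \cdot 14 + 18 = 14 + 18 = 32$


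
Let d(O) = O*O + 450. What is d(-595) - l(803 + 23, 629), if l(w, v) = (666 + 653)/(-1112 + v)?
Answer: 171212744/483 ≈ 3.5448e+5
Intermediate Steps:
l(w, v) = 1319/(-1112 + v)
d(O) = 450 + O**2 (d(O) = O**2 + 450 = 450 + O**2)
d(-595) - l(803 + 23, 629) = (450 + (-595)**2) - 1319/(-1112 + 629) = (450 + 354025) - 1319/(-483) = 354475 - 1319*(-1)/483 = 354475 - 1*(-1319/483) = 354475 + 1319/483 = 171212744/483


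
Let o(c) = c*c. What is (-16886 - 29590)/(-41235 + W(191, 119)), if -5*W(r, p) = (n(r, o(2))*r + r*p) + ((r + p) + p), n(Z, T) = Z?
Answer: 116190/132907 ≈ 0.87422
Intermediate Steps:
o(c) = c**2
W(r, p) = -2*p/5 - r/5 - r**2/5 - p*r/5 (W(r, p) = -((r*r + r*p) + ((r + p) + p))/5 = -((r**2 + p*r) + ((p + r) + p))/5 = -((r**2 + p*r) + (r + 2*p))/5 = -(r + r**2 + 2*p + p*r)/5 = -2*p/5 - r/5 - r**2/5 - p*r/5)
(-16886 - 29590)/(-41235 + W(191, 119)) = (-16886 - 29590)/(-41235 + (-2/5*119 - 1/5*191 - 1/5*191**2 - 1/5*119*191)) = -46476/(-41235 + (-238/5 - 191/5 - 1/5*36481 - 22729/5)) = -46476/(-41235 + (-238/5 - 191/5 - 36481/5 - 22729/5)) = -46476/(-41235 - 59639/5) = -46476/(-265814/5) = -46476*(-5/265814) = 116190/132907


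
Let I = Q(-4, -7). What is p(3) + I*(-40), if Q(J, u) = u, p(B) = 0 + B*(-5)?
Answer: 265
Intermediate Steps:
p(B) = -5*B (p(B) = 0 - 5*B = -5*B)
I = -7
p(3) + I*(-40) = -5*3 - 7*(-40) = -15 + 280 = 265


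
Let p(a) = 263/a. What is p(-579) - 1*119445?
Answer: -69158918/579 ≈ -1.1945e+5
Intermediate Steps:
p(-579) - 1*119445 = 263/(-579) - 1*119445 = 263*(-1/579) - 119445 = -263/579 - 119445 = -69158918/579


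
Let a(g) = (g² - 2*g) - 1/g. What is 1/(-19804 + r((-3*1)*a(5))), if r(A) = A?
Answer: -5/99242 ≈ -5.0382e-5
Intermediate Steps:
a(g) = g² - 1/g - 2*g
1/(-19804 + r((-3*1)*a(5))) = 1/(-19804 + (-3*1)*((-1 + 5²*(-2 + 5))/5)) = 1/(-19804 - 3*(-1 + 25*3)/5) = 1/(-19804 - 3*(-1 + 75)/5) = 1/(-19804 - 3*74/5) = 1/(-19804 - 222/5) = 1/(-99242/5) = -5/99242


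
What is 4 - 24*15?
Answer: -356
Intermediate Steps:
4 - 24*15 = 4 - 360 = -356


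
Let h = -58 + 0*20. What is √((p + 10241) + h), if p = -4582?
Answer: √5601 ≈ 74.840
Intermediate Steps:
h = -58 (h = -58 + 0 = -58)
√((p + 10241) + h) = √((-4582 + 10241) - 58) = √(5659 - 58) = √5601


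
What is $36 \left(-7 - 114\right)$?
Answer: $-4356$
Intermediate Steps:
$36 \left(-7 - 114\right) = 36 \left(-121\right) = -4356$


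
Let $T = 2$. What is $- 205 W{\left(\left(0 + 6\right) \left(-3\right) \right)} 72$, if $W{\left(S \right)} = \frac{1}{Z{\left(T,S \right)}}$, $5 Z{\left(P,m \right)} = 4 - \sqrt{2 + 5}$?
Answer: $-32800 - 8200 \sqrt{7} \approx -54495.0$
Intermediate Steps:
$Z{\left(P,m \right)} = \frac{4}{5} - \frac{\sqrt{7}}{5}$ ($Z{\left(P,m \right)} = \frac{4 - \sqrt{2 + 5}}{5} = \frac{4 - \sqrt{7}}{5} = \frac{4}{5} - \frac{\sqrt{7}}{5}$)
$W{\left(S \right)} = \frac{1}{\frac{4}{5} - \frac{\sqrt{7}}{5}}$
$- 205 W{\left(\left(0 + 6\right) \left(-3\right) \right)} 72 = - 205 \left(\frac{20}{9} + \frac{5 \sqrt{7}}{9}\right) 72 = \left(- \frac{4100}{9} - \frac{1025 \sqrt{7}}{9}\right) 72 = -32800 - 8200 \sqrt{7}$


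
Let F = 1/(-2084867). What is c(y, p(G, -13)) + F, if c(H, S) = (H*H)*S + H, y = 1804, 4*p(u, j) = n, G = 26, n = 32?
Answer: 54283957281443/2084867 ≈ 2.6037e+7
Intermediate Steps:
p(u, j) = 8 (p(u, j) = (¼)*32 = 8)
c(H, S) = H + S*H² (c(H, S) = H²*S + H = S*H² + H = H + S*H²)
F = -1/2084867 ≈ -4.7965e-7
c(y, p(G, -13)) + F = 1804*(1 + 1804*8) - 1/2084867 = 1804*(1 + 14432) - 1/2084867 = 1804*14433 - 1/2084867 = 26037132 - 1/2084867 = 54283957281443/2084867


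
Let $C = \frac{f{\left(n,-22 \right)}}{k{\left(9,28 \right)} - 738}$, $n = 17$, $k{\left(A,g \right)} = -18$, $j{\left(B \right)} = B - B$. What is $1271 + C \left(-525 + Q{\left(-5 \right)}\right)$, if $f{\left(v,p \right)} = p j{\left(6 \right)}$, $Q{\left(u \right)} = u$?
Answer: $1271$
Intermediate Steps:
$j{\left(B \right)} = 0$
$f{\left(v,p \right)} = 0$ ($f{\left(v,p \right)} = p 0 = 0$)
$C = 0$ ($C = \frac{0}{-18 - 738} = \frac{0}{-756} = 0 \left(- \frac{1}{756}\right) = 0$)
$1271 + C \left(-525 + Q{\left(-5 \right)}\right) = 1271 + 0 \left(-525 - 5\right) = 1271 + 0 \left(-530\right) = 1271 + 0 = 1271$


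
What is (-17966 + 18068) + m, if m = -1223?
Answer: -1121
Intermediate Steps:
(-17966 + 18068) + m = (-17966 + 18068) - 1223 = 102 - 1223 = -1121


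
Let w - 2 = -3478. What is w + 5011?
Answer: 1535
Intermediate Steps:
w = -3476 (w = 2 - 3478 = -3476)
w + 5011 = -3476 + 5011 = 1535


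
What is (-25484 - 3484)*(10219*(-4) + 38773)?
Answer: 60919704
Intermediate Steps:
(-25484 - 3484)*(10219*(-4) + 38773) = -28968*(-40876 + 38773) = -28968*(-2103) = 60919704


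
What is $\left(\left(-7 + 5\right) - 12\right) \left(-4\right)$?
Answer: $56$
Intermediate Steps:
$\left(\left(-7 + 5\right) - 12\right) \left(-4\right) = \left(-2 - 12\right) \left(-4\right) = \left(-14\right) \left(-4\right) = 56$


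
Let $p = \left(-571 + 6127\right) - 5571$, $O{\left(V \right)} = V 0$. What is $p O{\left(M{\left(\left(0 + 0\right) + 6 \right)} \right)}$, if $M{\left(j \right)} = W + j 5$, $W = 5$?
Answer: $0$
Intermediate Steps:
$M{\left(j \right)} = 5 + 5 j$ ($M{\left(j \right)} = 5 + j 5 = 5 + 5 j$)
$O{\left(V \right)} = 0$
$p = -15$ ($p = 5556 - 5571 = -15$)
$p O{\left(M{\left(\left(0 + 0\right) + 6 \right)} \right)} = \left(-15\right) 0 = 0$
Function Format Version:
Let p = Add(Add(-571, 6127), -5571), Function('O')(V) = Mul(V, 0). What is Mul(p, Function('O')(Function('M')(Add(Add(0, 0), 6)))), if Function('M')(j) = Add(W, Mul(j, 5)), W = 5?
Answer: 0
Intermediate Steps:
Function('M')(j) = Add(5, Mul(5, j)) (Function('M')(j) = Add(5, Mul(j, 5)) = Add(5, Mul(5, j)))
Function('O')(V) = 0
p = -15 (p = Add(5556, -5571) = -15)
Mul(p, Function('O')(Function('M')(Add(Add(0, 0), 6)))) = Mul(-15, 0) = 0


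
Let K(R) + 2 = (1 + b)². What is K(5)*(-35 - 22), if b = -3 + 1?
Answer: 57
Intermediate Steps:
b = -2
K(R) = -1 (K(R) = -2 + (1 - 2)² = -2 + (-1)² = -2 + 1 = -1)
K(5)*(-35 - 22) = -(-35 - 22) = -1*(-57) = 57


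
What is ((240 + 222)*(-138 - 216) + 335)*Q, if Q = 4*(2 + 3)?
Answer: -3264260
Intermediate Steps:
Q = 20 (Q = 4*5 = 20)
((240 + 222)*(-138 - 216) + 335)*Q = ((240 + 222)*(-138 - 216) + 335)*20 = (462*(-354) + 335)*20 = (-163548 + 335)*20 = -163213*20 = -3264260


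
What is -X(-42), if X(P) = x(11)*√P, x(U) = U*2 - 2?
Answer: -20*I*√42 ≈ -129.61*I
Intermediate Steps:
x(U) = -2 + 2*U (x(U) = 2*U - 2 = -2 + 2*U)
X(P) = 20*√P (X(P) = (-2 + 2*11)*√P = (-2 + 22)*√P = 20*√P)
-X(-42) = -20*√(-42) = -20*I*√42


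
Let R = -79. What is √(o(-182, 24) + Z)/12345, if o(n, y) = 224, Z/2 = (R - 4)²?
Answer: √14002/12345 ≈ 0.0095853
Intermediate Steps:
Z = 13778 (Z = 2*(-79 - 4)² = 2*(-83)² = 2*6889 = 13778)
√(o(-182, 24) + Z)/12345 = √(224 + 13778)/12345 = √14002*(1/12345) = √14002/12345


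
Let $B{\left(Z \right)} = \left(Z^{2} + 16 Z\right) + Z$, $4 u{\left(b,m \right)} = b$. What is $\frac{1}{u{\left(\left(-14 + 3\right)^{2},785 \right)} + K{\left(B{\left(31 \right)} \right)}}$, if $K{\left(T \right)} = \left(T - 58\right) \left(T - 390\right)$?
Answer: $\frac{4}{6280681} \approx 6.3687 \cdot 10^{-7}$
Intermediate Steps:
$u{\left(b,m \right)} = \frac{b}{4}$
$B{\left(Z \right)} = Z^{2} + 17 Z$
$K{\left(T \right)} = \left(-390 + T\right) \left(-58 + T\right)$ ($K{\left(T \right)} = \left(-58 + T\right) \left(-390 + T\right) = \left(-390 + T\right) \left(-58 + T\right)$)
$\frac{1}{u{\left(\left(-14 + 3\right)^{2},785 \right)} + K{\left(B{\left(31 \right)} \right)}} = \frac{1}{\frac{\left(-14 + 3\right)^{2}}{4} + \left(22620 + \left(31 \left(17 + 31\right)\right)^{2} - 448 \cdot 31 \left(17 + 31\right)\right)} = \frac{1}{\frac{\left(-11\right)^{2}}{4} + \left(22620 + \left(31 \cdot 48\right)^{2} - 448 \cdot 31 \cdot 48\right)} = \frac{1}{\frac{1}{4} \cdot 121 + \left(22620 + 1488^{2} - 666624\right)} = \frac{1}{\frac{121}{4} + \left(22620 + 2214144 - 666624\right)} = \frac{1}{\frac{121}{4} + 1570140} = \frac{1}{\frac{6280681}{4}} = \frac{4}{6280681}$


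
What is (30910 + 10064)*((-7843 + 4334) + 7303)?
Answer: 155455356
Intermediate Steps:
(30910 + 10064)*((-7843 + 4334) + 7303) = 40974*(-3509 + 7303) = 40974*3794 = 155455356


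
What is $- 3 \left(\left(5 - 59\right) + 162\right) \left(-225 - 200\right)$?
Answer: $137700$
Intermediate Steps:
$- 3 \left(\left(5 - 59\right) + 162\right) \left(-225 - 200\right) = - 3 \left(\left(5 - 59\right) + 162\right) \left(-425\right) = - 3 \left(-54 + 162\right) \left(-425\right) = - 3 \cdot 108 \left(-425\right) = \left(-3\right) \left(-45900\right) = 137700$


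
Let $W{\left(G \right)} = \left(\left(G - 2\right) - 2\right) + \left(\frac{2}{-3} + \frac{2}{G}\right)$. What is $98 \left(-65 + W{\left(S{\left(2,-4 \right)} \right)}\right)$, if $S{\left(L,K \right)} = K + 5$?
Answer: $- \frac{19600}{3} \approx -6533.3$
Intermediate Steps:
$S{\left(L,K \right)} = 5 + K$
$W{\left(G \right)} = - \frac{14}{3} + G + \frac{2}{G}$ ($W{\left(G \right)} = \left(\left(-2 + G\right) - 2\right) + \left(2 \left(- \frac{1}{3}\right) + \frac{2}{G}\right) = \left(-4 + G\right) - \left(\frac{2}{3} - \frac{2}{G}\right) = - \frac{14}{3} + G + \frac{2}{G}$)
$98 \left(-65 + W{\left(S{\left(2,-4 \right)} \right)}\right) = 98 \left(-65 + \left(- \frac{14}{3} + \left(5 - 4\right) + \frac{2}{5 - 4}\right)\right) = 98 \left(-65 + \left(- \frac{14}{3} + 1 + \frac{2}{1}\right)\right) = 98 \left(-65 + \left(- \frac{14}{3} + 1 + 2 \cdot 1\right)\right) = 98 \left(-65 + \left(- \frac{14}{3} + 1 + 2\right)\right) = 98 \left(-65 - \frac{5}{3}\right) = 98 \left(- \frac{200}{3}\right) = - \frac{19600}{3}$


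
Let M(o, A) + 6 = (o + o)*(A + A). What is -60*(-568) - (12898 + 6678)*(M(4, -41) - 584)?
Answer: 24425776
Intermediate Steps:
M(o, A) = -6 + 4*A*o (M(o, A) = -6 + (o + o)*(A + A) = -6 + (2*o)*(2*A) = -6 + 4*A*o)
-60*(-568) - (12898 + 6678)*(M(4, -41) - 584) = -60*(-568) - (12898 + 6678)*((-6 + 4*(-41)*4) - 584) = 34080 - 19576*((-6 - 656) - 584) = 34080 - 19576*(-662 - 584) = 34080 - 19576*(-1246) = 34080 - 1*(-24391696) = 34080 + 24391696 = 24425776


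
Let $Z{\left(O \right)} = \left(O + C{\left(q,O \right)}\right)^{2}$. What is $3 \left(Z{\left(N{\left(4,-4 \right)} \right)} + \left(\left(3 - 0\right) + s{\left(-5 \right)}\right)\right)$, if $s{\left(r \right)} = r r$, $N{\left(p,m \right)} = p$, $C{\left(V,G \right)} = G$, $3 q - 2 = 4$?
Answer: $276$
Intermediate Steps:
$q = 2$ ($q = \frac{2}{3} + \frac{1}{3} \cdot 4 = \frac{2}{3} + \frac{4}{3} = 2$)
$s{\left(r \right)} = r^{2}$
$Z{\left(O \right)} = 4 O^{2}$ ($Z{\left(O \right)} = \left(O + O\right)^{2} = \left(2 O\right)^{2} = 4 O^{2}$)
$3 \left(Z{\left(N{\left(4,-4 \right)} \right)} + \left(\left(3 - 0\right) + s{\left(-5 \right)}\right)\right) = 3 \left(4 \cdot 4^{2} + \left(\left(3 - 0\right) + \left(-5\right)^{2}\right)\right) = 3 \left(4 \cdot 16 + \left(\left(3 + 0\right) + 25\right)\right) = 3 \left(64 + \left(3 + 25\right)\right) = 3 \left(64 + 28\right) = 3 \cdot 92 = 276$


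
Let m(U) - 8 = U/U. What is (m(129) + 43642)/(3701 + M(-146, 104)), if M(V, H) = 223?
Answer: 43651/3924 ≈ 11.124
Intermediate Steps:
m(U) = 9 (m(U) = 8 + U/U = 8 + 1 = 9)
(m(129) + 43642)/(3701 + M(-146, 104)) = (9 + 43642)/(3701 + 223) = 43651/3924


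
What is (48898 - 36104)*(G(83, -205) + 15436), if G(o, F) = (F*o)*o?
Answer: -17870774346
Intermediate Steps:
G(o, F) = F*o²
(48898 - 36104)*(G(83, -205) + 15436) = (48898 - 36104)*(-205*83² + 15436) = 12794*(-205*6889 + 15436) = 12794*(-1412245 + 15436) = 12794*(-1396809) = -17870774346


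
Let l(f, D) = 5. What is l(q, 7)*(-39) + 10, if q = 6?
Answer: -185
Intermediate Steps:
l(q, 7)*(-39) + 10 = 5*(-39) + 10 = -195 + 10 = -185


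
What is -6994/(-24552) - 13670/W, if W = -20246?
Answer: 119306591/124269948 ≈ 0.96006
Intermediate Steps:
-6994/(-24552) - 13670/W = -6994/(-24552) - 13670/(-20246) = -6994*(-1/24552) - 13670*(-1/20246) = 3497/12276 + 6835/10123 = 119306591/124269948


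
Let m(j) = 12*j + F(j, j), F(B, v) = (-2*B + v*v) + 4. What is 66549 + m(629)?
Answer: 468484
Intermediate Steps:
F(B, v) = 4 + v**2 - 2*B (F(B, v) = (-2*B + v**2) + 4 = (v**2 - 2*B) + 4 = 4 + v**2 - 2*B)
m(j) = 4 + j**2 + 10*j (m(j) = 12*j + (4 + j**2 - 2*j) = 4 + j**2 + 10*j)
66549 + m(629) = 66549 + (4 + 629**2 + 10*629) = 66549 + (4 + 395641 + 6290) = 66549 + 401935 = 468484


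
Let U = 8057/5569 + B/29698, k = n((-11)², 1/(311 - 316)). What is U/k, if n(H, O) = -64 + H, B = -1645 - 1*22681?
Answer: 17300882/1571187539 ≈ 0.011011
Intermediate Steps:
B = -24326 (B = -1645 - 22681 = -24326)
k = 57 (k = -64 + (-11)² = -64 + 121 = 57)
U = 51902646/82694081 (U = 8057/5569 - 24326/29698 = 8057*(1/5569) - 24326*1/29698 = 8057/5569 - 12163/14849 = 51902646/82694081 ≈ 0.62765)
U/k = (51902646/82694081)/57 = (51902646/82694081)*(1/57) = 17300882/1571187539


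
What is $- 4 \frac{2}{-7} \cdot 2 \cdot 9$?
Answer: $\frac{144}{7} \approx 20.571$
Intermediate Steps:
$- 4 \frac{2}{-7} \cdot 2 \cdot 9 = - 4 \cdot 2 \left(- \frac{1}{7}\right) 18 = \left(-4\right) \left(- \frac{2}{7}\right) 18 = \frac{8}{7} \cdot 18 = \frac{144}{7}$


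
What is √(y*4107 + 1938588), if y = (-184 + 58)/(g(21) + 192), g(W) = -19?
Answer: √57930475866/173 ≈ 1391.3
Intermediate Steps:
y = -126/173 (y = (-184 + 58)/(-19 + 192) = -126/173 ≈ -0.72832)
√(y*4107 + 1938588) = √(-126/173*4107 + 1938588) = √(-517482/173 + 1938588) = √(334858242/173) = √57930475866/173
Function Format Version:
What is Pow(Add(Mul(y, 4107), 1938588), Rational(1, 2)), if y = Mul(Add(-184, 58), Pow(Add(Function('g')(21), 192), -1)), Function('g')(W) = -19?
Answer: Mul(Rational(1, 173), Pow(57930475866, Rational(1, 2))) ≈ 1391.3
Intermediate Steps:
y = Rational(-126, 173) (y = Mul(Add(-184, 58), Pow(Add(-19, 192), -1)) = Mul(-126, Pow(173, -1)) = Mul(-126, Rational(1, 173)) = Rational(-126, 173) ≈ -0.72832)
Pow(Add(Mul(y, 4107), 1938588), Rational(1, 2)) = Pow(Add(Mul(Rational(-126, 173), 4107), 1938588), Rational(1, 2)) = Pow(Add(Rational(-517482, 173), 1938588), Rational(1, 2)) = Pow(Rational(334858242, 173), Rational(1, 2)) = Mul(Rational(1, 173), Pow(57930475866, Rational(1, 2)))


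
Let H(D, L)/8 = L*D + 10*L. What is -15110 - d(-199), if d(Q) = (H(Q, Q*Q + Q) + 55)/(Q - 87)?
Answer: -5808839/26 ≈ -2.2342e+5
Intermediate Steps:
H(D, L) = 80*L + 8*D*L (H(D, L) = 8*(L*D + 10*L) = 8*(D*L + 10*L) = 8*(10*L + D*L) = 80*L + 8*D*L)
d(Q) = (55 + 8*(10 + Q)*(Q + Q²))/(-87 + Q) (d(Q) = (8*(Q*Q + Q)*(10 + Q) + 55)/(Q - 87) = (8*(Q² + Q)*(10 + Q) + 55)/(-87 + Q) = (8*(Q + Q²)*(10 + Q) + 55)/(-87 + Q) = (8*(10 + Q)*(Q + Q²) + 55)/(-87 + Q) = (55 + 8*(10 + Q)*(Q + Q²))/(-87 + Q))
-15110 - d(-199) = -15110 - (55 + 8*(-199)*(1 - 199)*(10 - 199))/(-87 - 199) = -15110 - (55 + 8*(-199)*(-198)*(-189))/(-286) = -15110 - (-1)*(55 - 59575824)/286 = -15110 - (-1)*(-59575769)/286 = -15110 - 1*5415979/26 = -15110 - 5415979/26 = -5808839/26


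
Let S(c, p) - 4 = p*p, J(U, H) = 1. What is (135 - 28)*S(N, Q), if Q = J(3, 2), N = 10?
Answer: 535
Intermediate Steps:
Q = 1
S(c, p) = 4 + p² (S(c, p) = 4 + p*p = 4 + p²)
(135 - 28)*S(N, Q) = (135 - 28)*(4 + 1²) = 107*(4 + 1) = 107*5 = 535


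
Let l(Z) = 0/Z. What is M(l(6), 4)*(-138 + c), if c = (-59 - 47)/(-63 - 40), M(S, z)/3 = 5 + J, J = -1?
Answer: -169296/103 ≈ -1643.7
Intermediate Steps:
l(Z) = 0
M(S, z) = 12 (M(S, z) = 3*(5 - 1) = 3*4 = 12)
c = 106/103 (c = -106/(-103) = -106*(-1/103) = 106/103 ≈ 1.0291)
M(l(6), 4)*(-138 + c) = 12*(-138 + 106/103) = 12*(-14108/103) = -169296/103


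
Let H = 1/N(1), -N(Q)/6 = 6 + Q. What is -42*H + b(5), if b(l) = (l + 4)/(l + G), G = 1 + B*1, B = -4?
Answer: 11/2 ≈ 5.5000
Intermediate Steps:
G = -3 (G = 1 - 4*1 = 1 - 4 = -3)
N(Q) = -36 - 6*Q (N(Q) = -6*(6 + Q) = -36 - 6*Q)
b(l) = (4 + l)/(-3 + l) (b(l) = (l + 4)/(l - 3) = (4 + l)/(-3 + l))
H = -1/42 (H = 1/(-36 - 6*1) = 1/(-36 - 6) = 1/(-42) = -1/42 ≈ -0.023810)
-42*H + b(5) = -42*(-1/42) + (4 + 5)/(-3 + 5) = 1 + 9/2 = 11/2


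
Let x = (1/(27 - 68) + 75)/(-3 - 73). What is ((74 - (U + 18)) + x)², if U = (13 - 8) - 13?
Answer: 9638330625/2427364 ≈ 3970.7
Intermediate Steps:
U = -8 (U = 5 - 13 = -8)
x = -1537/1558 (x = (1/(-41) + 75)/(-76) = (-1/41 + 75)*(-1/76) = (3074/41)*(-1/76) = -1537/1558 ≈ -0.98652)
((74 - (U + 18)) + x)² = ((74 - (-8 + 18)) - 1537/1558)² = ((74 - 1*10) - 1537/1558)² = ((74 - 10) - 1537/1558)² = (64 - 1537/1558)² = (98175/1558)² = 9638330625/2427364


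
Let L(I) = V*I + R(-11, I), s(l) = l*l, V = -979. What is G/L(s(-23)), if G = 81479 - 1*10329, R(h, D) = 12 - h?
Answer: -35575/258934 ≈ -0.13739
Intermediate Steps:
s(l) = l²
L(I) = 23 - 979*I (L(I) = -979*I + (12 - 1*(-11)) = -979*I + (12 + 11) = -979*I + 23 = 23 - 979*I)
G = 71150 (G = 81479 - 10329 = 71150)
G/L(s(-23)) = 71150/(23 - 979*(-23)²) = 71150/(23 - 979*529) = 71150/(23 - 517891) = 71150/(-517868) = 71150*(-1/517868) = -35575/258934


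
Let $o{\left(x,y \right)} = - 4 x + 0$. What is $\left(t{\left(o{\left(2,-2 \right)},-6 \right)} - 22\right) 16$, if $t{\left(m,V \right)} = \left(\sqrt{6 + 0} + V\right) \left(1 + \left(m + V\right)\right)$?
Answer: $896 - 208 \sqrt{6} \approx 386.51$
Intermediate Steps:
$o{\left(x,y \right)} = - 4 x$
$t{\left(m,V \right)} = \left(V + \sqrt{6}\right) \left(1 + V + m\right)$ ($t{\left(m,V \right)} = \left(\sqrt{6} + V\right) \left(1 + \left(V + m\right)\right) = \left(V + \sqrt{6}\right) \left(1 + V + m\right)$)
$\left(t{\left(o{\left(2,-2 \right)},-6 \right)} - 22\right) 16 = \left(\left(-6 + \sqrt{6} + \left(-6\right)^{2} - 6 \left(\left(-4\right) 2\right) - 6 \sqrt{6} + \left(-4\right) 2 \sqrt{6}\right) - 22\right) 16 = \left(\left(-6 + \sqrt{6} + 36 - -48 - 6 \sqrt{6} - 8 \sqrt{6}\right) - 22\right) 16 = \left(\left(-6 + \sqrt{6} + 36 + 48 - 6 \sqrt{6} - 8 \sqrt{6}\right) - 22\right) 16 = \left(\left(78 - 13 \sqrt{6}\right) - 22\right) 16 = \left(56 - 13 \sqrt{6}\right) 16 = 896 - 208 \sqrt{6}$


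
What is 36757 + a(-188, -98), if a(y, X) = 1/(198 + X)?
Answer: 3675701/100 ≈ 36757.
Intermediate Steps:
36757 + a(-188, -98) = 36757 + 1/(198 - 98) = 36757 + 1/100 = 3675701/100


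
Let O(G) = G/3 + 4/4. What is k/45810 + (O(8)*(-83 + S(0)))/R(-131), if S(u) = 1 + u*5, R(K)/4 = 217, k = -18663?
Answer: -416292/552265 ≈ -0.75379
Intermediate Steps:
R(K) = 868 (R(K) = 4*217 = 868)
S(u) = 1 + 5*u
O(G) = 1 + G/3 (O(G) = G*(⅓) + 4*(¼) = G/3 + 1 = 1 + G/3)
k/45810 + (O(8)*(-83 + S(0)))/R(-131) = -18663/45810 + ((1 + (⅓)*8)*(-83 + (1 + 5*0)))/868 = -18663*1/45810 + ((1 + 8/3)*(-83 + (1 + 0)))*(1/868) = -6221/15270 + (11*(-83 + 1)/3)*(1/868) = -6221/15270 + ((11/3)*(-82))*(1/868) = -6221/15270 - 902/3*1/868 = -6221/15270 - 451/1302 = -416292/552265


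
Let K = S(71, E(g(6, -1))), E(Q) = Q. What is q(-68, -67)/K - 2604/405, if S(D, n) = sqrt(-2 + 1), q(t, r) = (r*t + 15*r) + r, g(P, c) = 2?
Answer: -868/135 - 3484*I ≈ -6.4296 - 3484.0*I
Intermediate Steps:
q(t, r) = 16*r + r*t (q(t, r) = (15*r + r*t) + r = 16*r + r*t)
S(D, n) = I (S(D, n) = sqrt(-1) = I)
K = I ≈ 1.0*I
q(-68, -67)/K - 2604/405 = (-67*(16 - 68))/I - 2604/405 = (-67*(-52))*(-I) - 2604*1/405 = 3484*(-I) - 868/135 = -3484*I - 868/135 = -868/135 - 3484*I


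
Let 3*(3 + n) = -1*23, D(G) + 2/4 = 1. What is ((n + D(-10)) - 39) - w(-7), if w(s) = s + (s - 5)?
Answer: -181/6 ≈ -30.167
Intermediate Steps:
D(G) = ½ (D(G) = -½ + 1 = ½)
w(s) = -5 + 2*s (w(s) = s + (-5 + s) = -5 + 2*s)
n = -32/3 (n = -3 + (-1*23)/3 = -3 + (⅓)*(-23) = -3 - 23/3 = -32/3 ≈ -10.667)
((n + D(-10)) - 39) - w(-7) = ((-32/3 + ½) - 39) - (-5 + 2*(-7)) = (-61/6 - 39) - (-5 - 14) = -295/6 - 1*(-19) = -295/6 + 19 = -181/6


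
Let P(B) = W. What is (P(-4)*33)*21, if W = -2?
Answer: -1386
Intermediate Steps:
P(B) = -2
(P(-4)*33)*21 = -2*33*21 = -66*21 = -1386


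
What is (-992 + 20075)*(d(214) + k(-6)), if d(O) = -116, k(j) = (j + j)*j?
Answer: -839652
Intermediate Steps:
k(j) = 2*j² (k(j) = (2*j)*j = 2*j²)
(-992 + 20075)*(d(214) + k(-6)) = (-992 + 20075)*(-116 + 2*(-6)²) = 19083*(-116 + 2*36) = 19083*(-116 + 72) = 19083*(-44) = -839652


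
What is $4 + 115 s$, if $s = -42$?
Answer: $-4826$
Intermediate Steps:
$4 + 115 s = 4 + 115 \left(-42\right) = 4 - 4830 = -4826$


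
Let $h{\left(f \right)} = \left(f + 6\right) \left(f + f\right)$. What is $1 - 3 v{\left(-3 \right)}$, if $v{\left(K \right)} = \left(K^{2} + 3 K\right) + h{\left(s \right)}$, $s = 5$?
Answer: $-329$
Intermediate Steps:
$h{\left(f \right)} = 2 f \left(6 + f\right)$ ($h{\left(f \right)} = \left(6 + f\right) 2 f = 2 f \left(6 + f\right)$)
$v{\left(K \right)} = 110 + K^{2} + 3 K$ ($v{\left(K \right)} = \left(K^{2} + 3 K\right) + 2 \cdot 5 \left(6 + 5\right) = \left(K^{2} + 3 K\right) + 2 \cdot 5 \cdot 11 = \left(K^{2} + 3 K\right) + 110 = 110 + K^{2} + 3 K$)
$1 - 3 v{\left(-3 \right)} = 1 - 3 \left(110 + \left(-3\right)^{2} + 3 \left(-3\right)\right) = 1 - 3 \left(110 + 9 - 9\right) = 1 - 330 = -329$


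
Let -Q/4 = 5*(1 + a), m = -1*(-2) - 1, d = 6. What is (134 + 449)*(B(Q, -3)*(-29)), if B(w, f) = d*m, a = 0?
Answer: -101442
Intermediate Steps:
m = 1 (m = 2 - 1 = 1)
Q = -20 (Q = -20*(1 + 0) = -20 ≈ -20.000)
B(w, f) = 6 (B(w, f) = 6*1 = 6)
(134 + 449)*(B(Q, -3)*(-29)) = (134 + 449)*(6*(-29)) = 583*(-174) = -101442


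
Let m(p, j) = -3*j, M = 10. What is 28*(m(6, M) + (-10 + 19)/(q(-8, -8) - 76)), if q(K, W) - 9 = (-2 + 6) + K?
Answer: -59892/71 ≈ -843.55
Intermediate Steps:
q(K, W) = 13 + K (q(K, W) = 9 + ((-2 + 6) + K) = 9 + (4 + K) = 13 + K)
28*(m(6, M) + (-10 + 19)/(q(-8, -8) - 76)) = 28*(-3*10 + (-10 + 19)/((13 - 8) - 76)) = 28*(-30 + 9/(5 - 76)) = 28*(-30 + 9/(-71)) = 28*(-30 + 9*(-1/71)) = 28*(-30 - 9/71) = 28*(-2139/71) = -59892/71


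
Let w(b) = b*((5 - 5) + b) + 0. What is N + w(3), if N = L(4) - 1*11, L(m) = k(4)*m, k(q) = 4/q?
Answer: 2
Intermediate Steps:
w(b) = b**2 (w(b) = b*(0 + b) + 0 = b*b + 0 = b**2 + 0 = b**2)
L(m) = m (L(m) = (4/4)*m = (4*(1/4))*m = 1*m = m)
N = -7 (N = 4 - 1*11 = 4 - 11 = -7)
N + w(3) = -7 + 3**2 = -7 + 9 = 2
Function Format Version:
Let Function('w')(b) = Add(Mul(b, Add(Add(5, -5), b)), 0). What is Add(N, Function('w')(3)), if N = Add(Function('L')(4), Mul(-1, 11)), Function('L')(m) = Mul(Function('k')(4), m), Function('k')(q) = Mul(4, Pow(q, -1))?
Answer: 2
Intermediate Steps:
Function('w')(b) = Pow(b, 2) (Function('w')(b) = Add(Mul(b, Add(0, b)), 0) = Add(Mul(b, b), 0) = Add(Pow(b, 2), 0) = Pow(b, 2))
Function('L')(m) = m (Function('L')(m) = Mul(Mul(4, Pow(4, -1)), m) = Mul(Mul(4, Rational(1, 4)), m) = Mul(1, m) = m)
N = -7 (N = Add(4, Mul(-1, 11)) = Add(4, -11) = -7)
Add(N, Function('w')(3)) = Add(-7, Pow(3, 2)) = Add(-7, 9) = 2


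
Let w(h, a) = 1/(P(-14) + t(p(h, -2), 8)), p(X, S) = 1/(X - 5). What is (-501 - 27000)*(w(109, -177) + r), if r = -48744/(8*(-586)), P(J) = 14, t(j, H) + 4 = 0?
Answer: -422937879/1465 ≈ -2.8870e+5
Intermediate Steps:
p(X, S) = 1/(-5 + X)
t(j, H) = -4 (t(j, H) = -4 + 0 = -4)
w(h, a) = ⅒ (w(h, a) = 1/(14 - 4) = 1/10 = ⅒)
r = 6093/586 (r = -48744/(-4688) = -48744*(-1/4688) = 6093/586 ≈ 10.398)
(-501 - 27000)*(w(109, -177) + r) = (-501 - 27000)*(⅒ + 6093/586) = -27501*15379/1465 = -422937879/1465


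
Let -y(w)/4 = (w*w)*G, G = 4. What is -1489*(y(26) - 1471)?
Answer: 18295343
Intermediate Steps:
y(w) = -16*w² (y(w) = -4*w*w*4 = -4*w²*4 = -16*w²)
-1489*(y(26) - 1471) = -1489*(-16*26² - 1471) = -1489*(-16*676 - 1471) = -1489*(-10816 - 1471) = -1489*(-12287) = 18295343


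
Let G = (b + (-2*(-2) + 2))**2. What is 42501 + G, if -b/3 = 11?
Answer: 43230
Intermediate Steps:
b = -33 (b = -3*11 = -33)
G = 729 (G = (-33 + (-2*(-2) + 2))**2 = (-33 + (4 + 2))**2 = (-33 + 6)**2 = (-27)**2 = 729)
42501 + G = 42501 + 729 = 43230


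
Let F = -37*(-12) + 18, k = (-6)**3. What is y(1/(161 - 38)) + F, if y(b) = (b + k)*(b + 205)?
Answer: -662923874/15129 ≈ -43818.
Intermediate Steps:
k = -216
y(b) = (-216 + b)*(205 + b) (y(b) = (b - 216)*(b + 205) = (-216 + b)*(205 + b))
F = 462 (F = 444 + 18 = 462)
y(1/(161 - 38)) + F = (-44280 + (1/(161 - 38))**2 - 11/(161 - 38)) + 462 = (-44280 + (1/123)**2 - 11/123) + 462 = (-44280 + (1/123)**2 - 11*1/123) + 462 = (-44280 + 1/15129 - 11/123) + 462 = -669913472/15129 + 462 = -662923874/15129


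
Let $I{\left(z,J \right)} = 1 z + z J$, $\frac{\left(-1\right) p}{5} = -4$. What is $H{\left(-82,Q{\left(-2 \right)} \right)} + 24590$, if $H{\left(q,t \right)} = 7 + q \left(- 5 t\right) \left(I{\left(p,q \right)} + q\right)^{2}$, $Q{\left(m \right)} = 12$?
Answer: $14252300277$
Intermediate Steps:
$p = 20$ ($p = \left(-5\right) \left(-4\right) = 20$)
$I{\left(z,J \right)} = z + J z$
$H{\left(q,t \right)} = 7 - 5 q t \left(20 + 21 q\right)^{2}$ ($H{\left(q,t \right)} = 7 + q \left(- 5 t\right) \left(20 \left(1 + q\right) + q\right)^{2} = 7 + - 5 q t \left(\left(20 + 20 q\right) + q\right)^{2} = 7 + - 5 q t \left(20 + 21 q\right)^{2} = 7 - 5 q t \left(20 + 21 q\right)^{2}$)
$H{\left(-82,Q{\left(-2 \right)} \right)} + 24590 = \left(7 - \left(-410\right) 12 \left(20 + 21 \left(-82\right)\right)^{2}\right) + 24590 = \left(7 - \left(-410\right) 12 \left(20 - 1722\right)^{2}\right) + 24590 = \left(7 - \left(-410\right) 12 \left(-1702\right)^{2}\right) + 24590 = \left(7 - \left(-410\right) 12 \cdot 2896804\right) + 24590 = \left(7 + 14252275680\right) + 24590 = 14252275687 + 24590 = 14252300277$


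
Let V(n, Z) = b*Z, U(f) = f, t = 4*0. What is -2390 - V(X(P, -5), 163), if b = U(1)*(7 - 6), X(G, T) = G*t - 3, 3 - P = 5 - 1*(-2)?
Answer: -2553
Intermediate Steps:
P = -4 (P = 3 - (5 - 1*(-2)) = 3 - (5 + 2) = 3 - 1*7 = 3 - 7 = -4)
t = 0
X(G, T) = -3 (X(G, T) = G*0 - 3 = 0 - 3 = -3)
b = 1 (b = 1*(7 - 6) = 1*1 = 1)
V(n, Z) = Z (V(n, Z) = 1*Z = Z)
-2390 - V(X(P, -5), 163) = -2390 - 1*163 = -2390 - 163 = -2553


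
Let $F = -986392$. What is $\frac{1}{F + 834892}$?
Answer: $- \frac{1}{151500} \approx -6.6007 \cdot 10^{-6}$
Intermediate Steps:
$\frac{1}{F + 834892} = \frac{1}{-986392 + 834892} = \frac{1}{-151500} = - \frac{1}{151500}$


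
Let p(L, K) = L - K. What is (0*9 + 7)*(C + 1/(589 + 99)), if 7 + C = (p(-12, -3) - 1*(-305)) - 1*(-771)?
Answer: 5104967/688 ≈ 7420.0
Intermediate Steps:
C = 1060 (C = -7 + (((-12 - 1*(-3)) - 1*(-305)) - 1*(-771)) = -7 + (((-12 + 3) + 305) + 771) = -7 + ((-9 + 305) + 771) = -7 + (296 + 771) = -7 + 1067 = 1060)
(0*9 + 7)*(C + 1/(589 + 99)) = (0*9 + 7)*(1060 + 1/(589 + 99)) = (0 + 7)*(1060 + 1/688) = 7*(1060 + 1/688) = 7*(729281/688) = 5104967/688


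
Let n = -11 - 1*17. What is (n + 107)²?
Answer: 6241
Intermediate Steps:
n = -28 (n = -11 - 17 = -28)
(n + 107)² = (-28 + 107)² = 79² = 6241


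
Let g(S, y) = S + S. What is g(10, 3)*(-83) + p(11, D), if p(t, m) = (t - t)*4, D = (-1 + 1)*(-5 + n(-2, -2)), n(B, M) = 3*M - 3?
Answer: -1660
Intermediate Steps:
n(B, M) = -3 + 3*M
g(S, y) = 2*S
D = 0 (D = (-1 + 1)*(-5 + (-3 + 3*(-2))) = 0*(-5 + (-3 - 6)) = 0*(-5 - 9) = 0*(-14) = 0)
p(t, m) = 0 (p(t, m) = 0*4 = 0)
g(10, 3)*(-83) + p(11, D) = (2*10)*(-83) + 0 = 20*(-83) + 0 = -1660 + 0 = -1660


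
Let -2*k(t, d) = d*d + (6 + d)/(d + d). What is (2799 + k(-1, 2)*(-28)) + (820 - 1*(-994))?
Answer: 4697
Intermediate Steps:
k(t, d) = -d²/2 - (6 + d)/(4*d) (k(t, d) = -(d*d + (6 + d)/(d + d))/2 = -(d² + (6 + d)/((2*d)))/2 = -(d² + (6 + d)*(1/(2*d)))/2 = -(d² + (6 + d)/(2*d))/2 = -d²/2 - (6 + d)/(4*d))
(2799 + k(-1, 2)*(-28)) + (820 - 1*(-994)) = (2799 + ((¼)*(-6 - 1*2 - 2*2³)/2)*(-28)) + (820 - 1*(-994)) = (2799 + ((¼)*(½)*(-6 - 2 - 2*8))*(-28)) + (820 + 994) = (2799 + ((¼)*(½)*(-6 - 2 - 16))*(-28)) + 1814 = (2799 + ((¼)*(½)*(-24))*(-28)) + 1814 = (2799 - 3*(-28)) + 1814 = (2799 + 84) + 1814 = 2883 + 1814 = 4697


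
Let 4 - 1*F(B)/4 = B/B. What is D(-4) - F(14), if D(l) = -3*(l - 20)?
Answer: 60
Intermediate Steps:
D(l) = 60 - 3*l (D(l) = -3*(-20 + l) = 60 - 3*l)
F(B) = 12 (F(B) = 16 - 4*B/B = 16 - 4*1 = 16 - 4 = 12)
D(-4) - F(14) = (60 - 3*(-4)) - 1*12 = (60 + 12) - 12 = 72 - 12 = 60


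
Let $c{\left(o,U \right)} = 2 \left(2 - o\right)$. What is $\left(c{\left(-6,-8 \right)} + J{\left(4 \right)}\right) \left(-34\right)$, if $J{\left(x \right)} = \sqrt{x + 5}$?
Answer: $-646$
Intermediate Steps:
$J{\left(x \right)} = \sqrt{5 + x}$
$c{\left(o,U \right)} = 4 - 2 o$
$\left(c{\left(-6,-8 \right)} + J{\left(4 \right)}\right) \left(-34\right) = \left(\left(4 - -12\right) + \sqrt{5 + 4}\right) \left(-34\right) = \left(\left(4 + 12\right) + \sqrt{9}\right) \left(-34\right) = \left(16 + 3\right) \left(-34\right) = 19 \left(-34\right) = -646$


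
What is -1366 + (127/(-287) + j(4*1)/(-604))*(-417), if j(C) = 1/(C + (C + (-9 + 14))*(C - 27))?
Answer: -5939394925/5027092 ≈ -1181.5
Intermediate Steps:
j(C) = 1/(C + (-27 + C)*(5 + C)) (j(C) = 1/(C + (C + 5)*(-27 + C)) = 1/(C + (5 + C)*(-27 + C)) = 1/(C + (-27 + C)*(5 + C)))
-1366 + (127/(-287) + j(4*1)/(-604))*(-417) = -1366 + (127/(-287) + 1/(-135 + (4*1)² - 84*(-604)))*(-417) = -1366 + (127*(-1/287) - 1/604/(-135 + 4² - 21*4))*(-417) = -1366 + (-127/287 - 1/604/(-135 + 16 - 84))*(-417) = -1366 + (-127/287 - 1/604/(-203))*(-417) = -1366 + (-127/287 - 1/203*(-1/604))*(-417) = -1366 + (-127/287 + 1/122612)*(-417) = -1366 - 2224491/5027092*(-417) = -1366 + 927612747/5027092 = -5939394925/5027092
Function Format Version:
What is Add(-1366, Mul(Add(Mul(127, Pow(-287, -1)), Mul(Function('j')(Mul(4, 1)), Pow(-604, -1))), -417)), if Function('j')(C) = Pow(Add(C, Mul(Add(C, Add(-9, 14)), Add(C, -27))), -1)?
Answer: Rational(-5939394925, 5027092) ≈ -1181.5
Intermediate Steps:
Function('j')(C) = Pow(Add(C, Mul(Add(-27, C), Add(5, C))), -1) (Function('j')(C) = Pow(Add(C, Mul(Add(C, 5), Add(-27, C))), -1) = Pow(Add(C, Mul(Add(5, C), Add(-27, C))), -1) = Pow(Add(C, Mul(Add(-27, C), Add(5, C))), -1))
Add(-1366, Mul(Add(Mul(127, Pow(-287, -1)), Mul(Function('j')(Mul(4, 1)), Pow(-604, -1))), -417)) = Add(-1366, Mul(Add(Mul(127, Pow(-287, -1)), Mul(Pow(Add(-135, Pow(Mul(4, 1), 2), Mul(-21, Mul(4, 1))), -1), Pow(-604, -1))), -417)) = Add(-1366, Mul(Add(Mul(127, Rational(-1, 287)), Mul(Pow(Add(-135, Pow(4, 2), Mul(-21, 4)), -1), Rational(-1, 604))), -417)) = Add(-1366, Mul(Add(Rational(-127, 287), Mul(Pow(Add(-135, 16, -84), -1), Rational(-1, 604))), -417)) = Add(-1366, Mul(Add(Rational(-127, 287), Mul(Pow(-203, -1), Rational(-1, 604))), -417)) = Add(-1366, Mul(Add(Rational(-127, 287), Mul(Rational(-1, 203), Rational(-1, 604))), -417)) = Add(-1366, Mul(Add(Rational(-127, 287), Rational(1, 122612)), -417)) = Add(-1366, Mul(Rational(-2224491, 5027092), -417)) = Add(-1366, Rational(927612747, 5027092)) = Rational(-5939394925, 5027092)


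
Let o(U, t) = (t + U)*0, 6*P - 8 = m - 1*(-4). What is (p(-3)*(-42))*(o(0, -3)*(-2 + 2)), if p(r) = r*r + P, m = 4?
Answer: 0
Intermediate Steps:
P = 8/3 (P = 4/3 + (4 - 1*(-4))/6 = 4/3 + (4 + 4)/6 = 4/3 + (⅙)*8 = 4/3 + 4/3 = 8/3 ≈ 2.6667)
p(r) = 8/3 + r² (p(r) = r*r + 8/3 = r² + 8/3 = 8/3 + r²)
o(U, t) = 0 (o(U, t) = (U + t)*0 = 0)
(p(-3)*(-42))*(o(0, -3)*(-2 + 2)) = ((8/3 + (-3)²)*(-42))*(0*(-2 + 2)) = ((8/3 + 9)*(-42))*(0*0) = ((35/3)*(-42))*0 = -490*0 = 0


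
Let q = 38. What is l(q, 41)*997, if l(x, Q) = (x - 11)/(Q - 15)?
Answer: 26919/26 ≈ 1035.3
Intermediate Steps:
l(x, Q) = (-11 + x)/(-15 + Q)
l(q, 41)*997 = ((-11 + 38)/(-15 + 41))*997 = (27/26)*997 = 26919/26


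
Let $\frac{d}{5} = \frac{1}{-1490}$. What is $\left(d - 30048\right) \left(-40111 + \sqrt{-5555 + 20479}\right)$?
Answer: $\frac{359166127855}{298} - \frac{8954305 \sqrt{3731}}{149} \approx 1.2016 \cdot 10^{9}$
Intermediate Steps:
$d = - \frac{1}{298}$ ($d = \frac{5}{-1490} = 5 \left(- \frac{1}{1490}\right) = - \frac{1}{298} \approx -0.0033557$)
$\left(d - 30048\right) \left(-40111 + \sqrt{-5555 + 20479}\right) = \left(- \frac{1}{298} - 30048\right) \left(-40111 + \sqrt{-5555 + 20479}\right) = - \frac{8954305 \left(-40111 + \sqrt{14924}\right)}{298} = - \frac{8954305 \left(-40111 + 2 \sqrt{3731}\right)}{298} = \frac{359166127855}{298} - \frac{8954305 \sqrt{3731}}{149}$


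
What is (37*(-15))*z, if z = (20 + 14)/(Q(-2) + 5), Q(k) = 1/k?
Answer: -12580/3 ≈ -4193.3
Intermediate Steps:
Q(k) = 1/k
z = 68/9 (z = (20 + 14)/(1/(-2) + 5) = 34/(-½ + 5) = 34/(9/2) = 34*(2/9) = 68/9 ≈ 7.5556)
(37*(-15))*z = (37*(-15))*(68/9) = -555*68/9 = -12580/3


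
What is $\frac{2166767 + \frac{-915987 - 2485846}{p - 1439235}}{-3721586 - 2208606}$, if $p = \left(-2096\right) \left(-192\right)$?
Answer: $- \frac{1123256963867}{3074220428088} \approx -0.36538$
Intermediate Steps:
$p = 402432$
$\frac{2166767 + \frac{-915987 - 2485846}{p - 1439235}}{-3721586 - 2208606} = \frac{2166767 + \frac{-915987 - 2485846}{402432 - 1439235}}{-3721586 - 2208606} = \frac{2166767 - \frac{3401833}{-1036803}}{-5930192} = \left(2166767 - - \frac{3401833}{1036803}\right) \left(- \frac{1}{5930192}\right) = \left(2166767 + \frac{3401833}{1036803}\right) \left(- \frac{1}{5930192}\right) = \frac{2246513927734}{1036803} \left(- \frac{1}{5930192}\right) = - \frac{1123256963867}{3074220428088}$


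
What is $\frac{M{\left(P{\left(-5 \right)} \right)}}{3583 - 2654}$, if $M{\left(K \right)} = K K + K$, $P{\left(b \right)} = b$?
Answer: $\frac{20}{929} \approx 0.021529$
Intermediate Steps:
$M{\left(K \right)} = K + K^{2}$ ($M{\left(K \right)} = K^{2} + K = K + K^{2}$)
$\frac{M{\left(P{\left(-5 \right)} \right)}}{3583 - 2654} = \frac{\left(-5\right) \left(1 - 5\right)}{3583 - 2654} = \frac{\left(-5\right) \left(-4\right)}{929} = 20 \cdot \frac{1}{929} = \frac{20}{929}$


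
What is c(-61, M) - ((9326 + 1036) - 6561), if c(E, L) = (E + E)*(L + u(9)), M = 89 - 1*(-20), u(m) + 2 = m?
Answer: -17953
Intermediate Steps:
u(m) = -2 + m
M = 109 (M = 89 + 20 = 109)
c(E, L) = 2*E*(7 + L) (c(E, L) = (E + E)*(L + (-2 + 9)) = (2*E)*(L + 7) = (2*E)*(7 + L) = 2*E*(7 + L))
c(-61, M) - ((9326 + 1036) - 6561) = 2*(-61)*(7 + 109) - ((9326 + 1036) - 6561) = 2*(-61)*116 - (10362 - 6561) = -14152 - 1*3801 = -14152 - 3801 = -17953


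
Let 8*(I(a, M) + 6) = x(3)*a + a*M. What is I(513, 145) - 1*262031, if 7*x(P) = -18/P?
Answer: -14156455/56 ≈ -2.5279e+5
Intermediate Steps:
x(P) = -18/(7*P) (x(P) = (-18/P)/7 = -18/(7*P))
I(a, M) = -6 - 3*a/28 + M*a/8 (I(a, M) = -6 + ((-18/7/3)*a + a*M)/8 = -6 + ((-18/7*⅓)*a + M*a)/8 = -6 + (-6*a/7 + M*a)/8 = -6 + (-3*a/28 + M*a/8) = -6 - 3*a/28 + M*a/8)
I(513, 145) - 1*262031 = (-6 - 3/28*513 + (⅛)*145*513) - 1*262031 = (-6 - 1539/28 + 74385/8) - 262031 = 517281/56 - 262031 = -14156455/56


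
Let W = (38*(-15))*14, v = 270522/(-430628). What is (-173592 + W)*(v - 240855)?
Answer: 4708124622532566/107657 ≈ 4.3733e+10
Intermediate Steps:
v = -135261/215314 (v = 270522*(-1/430628) = -135261/215314 ≈ -0.62820)
W = -7980 (W = -570*14 = -7980)
(-173592 + W)*(v - 240855) = (-173592 - 7980)*(-135261/215314 - 240855) = -181572*(-51859588731/215314) = 4708124622532566/107657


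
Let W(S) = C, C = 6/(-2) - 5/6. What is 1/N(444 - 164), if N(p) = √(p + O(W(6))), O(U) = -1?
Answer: √31/93 ≈ 0.059868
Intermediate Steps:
C = -23/6 (C = 6*(-½) - 5*⅙ = -3 - ⅚ = -23/6 ≈ -3.8333)
W(S) = -23/6
N(p) = √(-1 + p) (N(p) = √(p - 1) = √(-1 + p))
1/N(444 - 164) = 1/(√(-1 + (444 - 164))) = 1/(√(-1 + 280)) = 1/(√279) = 1/(3*√31) = √31/93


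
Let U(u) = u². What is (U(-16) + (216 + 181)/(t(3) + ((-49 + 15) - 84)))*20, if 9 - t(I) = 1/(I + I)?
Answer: 661192/131 ≈ 5047.3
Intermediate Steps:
t(I) = 9 - 1/(2*I) (t(I) = 9 - 1/(I + I) = 9 - 1/(2*I))
(U(-16) + (216 + 181)/(t(3) + ((-49 + 15) - 84)))*20 = ((-16)² + (216 + 181)/((9 - ½/3) + ((-49 + 15) - 84)))*20 = (256 + 397/((9 - ½*⅓) + (-34 - 84)))*20 = (256 + 397/((9 - ⅙) - 118))*20 = (256 + 397/(53/6 - 118))*20 = (256 + 397/(-655/6))*20 = (256 + 397*(-6/655))*20 = (256 - 2382/655)*20 = (165298/655)*20 = 661192/131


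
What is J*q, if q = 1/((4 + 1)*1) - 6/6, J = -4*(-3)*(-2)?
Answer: 96/5 ≈ 19.200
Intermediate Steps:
J = -24 (J = 12*(-2) = -24)
q = -⅘ (q = 1/5 - 6*⅙ = (⅕)*1 - 1 = ⅕ - 1 = -⅘ ≈ -0.80000)
J*q = -24*(-⅘) = 96/5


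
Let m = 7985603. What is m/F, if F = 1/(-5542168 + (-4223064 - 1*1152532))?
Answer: -87184928951692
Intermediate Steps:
F = -1/10917764 (F = 1/(-5542168 + (-4223064 - 1152532)) = 1/(-5542168 - 5375596) = 1/(-10917764) = -1/10917764 ≈ -9.1594e-8)
m/F = 7985603/(-1/10917764) = 7985603*(-10917764) = -87184928951692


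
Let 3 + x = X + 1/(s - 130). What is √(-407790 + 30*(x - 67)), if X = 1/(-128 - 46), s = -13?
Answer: I*√7049134526005/4147 ≈ 640.23*I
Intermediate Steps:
X = -1/174 (X = 1/(-174) = -1/174 ≈ -0.0057471)
x = -74963/24882 (x = -3 + (-1/174 + 1/(-13 - 130)) = -3 + (-1/174 + 1/(-143)) = -3 + (-1/174 - 1/143) = -3 - 317/24882 = -74963/24882 ≈ -3.0127)
√(-407790 + 30*(x - 67)) = √(-407790 + 30*(-74963/24882 - 67)) = √(-407790 + 30*(-1742057/24882)) = √(-407790 - 8710285/4147) = √(-1699815415/4147) = I*√7049134526005/4147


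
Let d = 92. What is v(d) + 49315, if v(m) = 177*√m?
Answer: 49315 + 354*√23 ≈ 51013.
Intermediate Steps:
v(d) + 49315 = 177*√92 + 49315 = 177*(2*√23) + 49315 = 354*√23 + 49315 = 49315 + 354*√23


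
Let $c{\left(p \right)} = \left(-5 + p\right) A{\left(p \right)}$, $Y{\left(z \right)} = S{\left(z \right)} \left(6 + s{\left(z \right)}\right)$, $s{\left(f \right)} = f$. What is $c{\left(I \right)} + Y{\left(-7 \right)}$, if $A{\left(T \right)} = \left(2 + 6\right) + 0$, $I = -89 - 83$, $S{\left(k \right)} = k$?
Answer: $-1409$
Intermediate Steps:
$I = -172$
$A{\left(T \right)} = 8$ ($A{\left(T \right)} = 8 + 0 = 8$)
$Y{\left(z \right)} = z \left(6 + z\right)$
$c{\left(p \right)} = -40 + 8 p$ ($c{\left(p \right)} = \left(-5 + p\right) 8 = -40 + 8 p$)
$c{\left(I \right)} + Y{\left(-7 \right)} = \left(-40 + 8 \left(-172\right)\right) - 7 \left(6 - 7\right) = \left(-40 - 1376\right) - -7 = -1416 + 7 = -1409$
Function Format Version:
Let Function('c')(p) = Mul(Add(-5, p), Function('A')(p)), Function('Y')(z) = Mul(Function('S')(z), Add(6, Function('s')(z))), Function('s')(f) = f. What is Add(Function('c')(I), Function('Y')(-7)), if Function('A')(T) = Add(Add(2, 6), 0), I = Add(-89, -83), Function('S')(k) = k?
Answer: -1409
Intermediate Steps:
I = -172
Function('A')(T) = 8 (Function('A')(T) = Add(8, 0) = 8)
Function('Y')(z) = Mul(z, Add(6, z))
Function('c')(p) = Add(-40, Mul(8, p)) (Function('c')(p) = Mul(Add(-5, p), 8) = Add(-40, Mul(8, p)))
Add(Function('c')(I), Function('Y')(-7)) = Add(Add(-40, Mul(8, -172)), Mul(-7, Add(6, -7))) = Add(Add(-40, -1376), Mul(-7, -1)) = Add(-1416, 7) = -1409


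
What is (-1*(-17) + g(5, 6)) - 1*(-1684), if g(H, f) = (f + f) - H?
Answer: 1708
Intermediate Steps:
g(H, f) = -H + 2*f (g(H, f) = 2*f - H = -H + 2*f)
(-1*(-17) + g(5, 6)) - 1*(-1684) = (-1*(-17) + (-1*5 + 2*6)) - 1*(-1684) = (17 + (-5 + 12)) + 1684 = (17 + 7) + 1684 = 24 + 1684 = 1708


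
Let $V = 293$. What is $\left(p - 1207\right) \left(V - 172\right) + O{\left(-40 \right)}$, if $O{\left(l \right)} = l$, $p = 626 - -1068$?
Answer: $58887$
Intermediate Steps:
$p = 1694$ ($p = 626 + 1068 = 1694$)
$\left(p - 1207\right) \left(V - 172\right) + O{\left(-40 \right)} = \left(1694 - 1207\right) \left(293 - 172\right) - 40 = 487 \cdot 121 - 40 = 58927 - 40 = 58887$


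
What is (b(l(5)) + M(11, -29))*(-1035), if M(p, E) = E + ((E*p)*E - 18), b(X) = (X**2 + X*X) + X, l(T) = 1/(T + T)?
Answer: -47631321/5 ≈ -9.5263e+6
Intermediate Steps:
l(T) = 1/(2*T)
b(X) = X + 2*X**2 (b(X) = (X**2 + X**2) + X = 2*X**2 + X = X + 2*X**2)
M(p, E) = -18 + E + p*E**2 (M(p, E) = E + (p*E**2 - 18) = E + (-18 + p*E**2) = -18 + E + p*E**2)
(b(l(5)) + M(11, -29))*(-1035) = (((1/2)/5)*(1 + 2*((1/2)/5)) + (-18 - 29 + 11*(-29)**2))*(-1035) = (((1/2)*(1/5))*(1 + 2*((1/2)*(1/5))) + (-18 - 29 + 11*841))*(-1035) = ((1 + 2*(1/10))/10 + (-18 - 29 + 9251))*(-1035) = ((1 + 1/5)/10 + 9204)*(-1035) = ((1/10)*(6/5) + 9204)*(-1035) = (3/25 + 9204)*(-1035) = (230103/25)*(-1035) = -47631321/5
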